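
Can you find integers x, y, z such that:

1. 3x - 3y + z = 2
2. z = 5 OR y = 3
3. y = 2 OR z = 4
Yes

Take x = 1, y = 2, z = 5. Substituting into each constraint:
  (1) 3(1) - 3(2) + 5 = 2 ✓
  (2) z = 5, target 5 ✓ (first branch holds)
  (3) y = 2, target 2 ✓ (first branch holds)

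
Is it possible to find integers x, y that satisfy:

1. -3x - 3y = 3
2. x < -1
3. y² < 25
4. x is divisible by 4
Yes

Take x = -4, y = 3. Substituting into each constraint:
  (1) -3(-4) - 3(3) = 3 ✓
  (2) -4 < -1 ✓
  (3) y² = (3)² = 9, and 9 < 25 ✓
  (4) -4 = 4 × -1, remainder 0 ✓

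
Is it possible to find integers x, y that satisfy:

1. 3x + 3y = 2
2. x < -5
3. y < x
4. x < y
No

Even the single constraint (3x + 3y = 2) is infeasible over the integers.

  - 3x + 3y = 2: every term on the left is divisible by 3, so the LHS ≡ 0 (mod 3), but the RHS 2 is not — no integer solution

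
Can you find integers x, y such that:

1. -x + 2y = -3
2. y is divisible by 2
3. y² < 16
Yes

Take x = 3, y = 0. Substituting into each constraint:
  (1) (-3) + 2(0) = -3 ✓
  (2) 0 = 2 × 0, remainder 0 ✓
  (3) y² = (0)² = 0, and 0 < 16 ✓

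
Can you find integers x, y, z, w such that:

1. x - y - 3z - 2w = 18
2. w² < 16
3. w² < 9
Yes

Take x = 0, y = 0, z = -6, w = 0. Substituting into each constraint:
  (1) 0 + 0 - 3(-6) - 2(0) = 18 ✓
  (2) w² = (0)² = 0, and 0 < 16 ✓
  (3) w² = (0)² = 0, and 0 < 9 ✓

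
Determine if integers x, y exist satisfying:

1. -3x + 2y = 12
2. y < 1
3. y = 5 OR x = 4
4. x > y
No

A contradictory subset is {-3x + 2y = 12, y < 1, y = 5 OR x = 4}. No integer assignment can satisfy these jointly:

  - -3x + 2y = 12: is a linear equation tying the variables together
  - y < 1: bounds one variable relative to a constant
  - y = 5 OR x = 4: forces a choice: either y = 5 or x = 4

Split on the disjunction (y = 5 OR x = 4):
  • If y = 5: this contradicts the bound y ≤ 0.
  • If x = 4: the equation forces y = 12, which contradicts the bound y ≤ 0.
Both branches are infeasible, so the system has no integer solution.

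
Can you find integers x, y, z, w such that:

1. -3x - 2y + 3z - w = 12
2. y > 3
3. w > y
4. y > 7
Yes

Take x = 0, y = 8, z = 13, w = 11. Substituting into each constraint:
  (1) -3(0) - 2(8) + 3(13) + (-11) = 12 ✓
  (2) 8 > 3 ✓
  (3) 11 > 8 ✓
  (4) 8 > 7 ✓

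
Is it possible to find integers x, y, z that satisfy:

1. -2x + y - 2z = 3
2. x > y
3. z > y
Yes

Take x = -1, y = -3, z = -2. Substituting into each constraint:
  (1) -2(-1) + (-3) - 2(-2) = 3 ✓
  (2) -1 > -3 ✓
  (3) -2 > -3 ✓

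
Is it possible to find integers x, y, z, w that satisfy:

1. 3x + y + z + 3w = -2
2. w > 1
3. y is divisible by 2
Yes

Take x = 0, y = 0, z = -8, w = 2. Substituting into each constraint:
  (1) 3(0) + 0 + (-8) + 3(2) = -2 ✓
  (2) 2 > 1 ✓
  (3) 0 = 2 × 0, remainder 0 ✓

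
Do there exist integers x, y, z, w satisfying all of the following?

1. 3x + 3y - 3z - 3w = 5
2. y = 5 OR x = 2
No

Even the single constraint (3x + 3y - 3z - 3w = 5) is infeasible over the integers.

  - 3x + 3y - 3z - 3w = 5: every term on the left is divisible by 3, so the LHS ≡ 0 (mod 3), but the RHS 5 is not — no integer solution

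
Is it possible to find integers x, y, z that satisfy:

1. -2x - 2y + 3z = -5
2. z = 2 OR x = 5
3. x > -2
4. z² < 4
Yes

Take x = 5, y = -1, z = 1. Substituting into each constraint:
  (1) -2(5) - 2(-1) + 3(1) = -5 ✓
  (2) x = 5, target 5 ✓ (second branch holds)
  (3) 5 > -2 ✓
  (4) z² = (1)² = 1, and 1 < 4 ✓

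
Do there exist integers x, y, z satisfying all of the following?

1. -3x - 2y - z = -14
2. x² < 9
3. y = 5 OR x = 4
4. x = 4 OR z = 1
Yes

Take x = 1, y = 5, z = 1. Substituting into each constraint:
  (1) -3(1) - 2(5) + (-1) = -14 ✓
  (2) x² = (1)² = 1, and 1 < 9 ✓
  (3) y = 5, target 5 ✓ (first branch holds)
  (4) z = 1, target 1 ✓ (second branch holds)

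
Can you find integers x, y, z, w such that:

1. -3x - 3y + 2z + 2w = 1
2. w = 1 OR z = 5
Yes

Take x = 0, y = 1, z = 5, w = -3. Substituting into each constraint:
  (1) -3(0) - 3(1) + 2(5) + 2(-3) = 1 ✓
  (2) z = 5, target 5 ✓ (second branch holds)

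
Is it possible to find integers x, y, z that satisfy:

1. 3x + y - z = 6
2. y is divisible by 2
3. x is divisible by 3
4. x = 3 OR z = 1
Yes

Take x = 3, y = -4, z = -1. Substituting into each constraint:
  (1) 3(3) + (-4) + 1 = 6 ✓
  (2) -4 = 2 × -2, remainder 0 ✓
  (3) 3 = 3 × 1, remainder 0 ✓
  (4) x = 3, target 3 ✓ (first branch holds)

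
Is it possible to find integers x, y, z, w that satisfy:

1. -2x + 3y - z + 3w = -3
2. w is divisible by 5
Yes

Take x = 1, y = 0, z = 1, w = 0. Substituting into each constraint:
  (1) -2(1) + 3(0) + (-1) + 3(0) = -3 ✓
  (2) 0 = 5 × 0, remainder 0 ✓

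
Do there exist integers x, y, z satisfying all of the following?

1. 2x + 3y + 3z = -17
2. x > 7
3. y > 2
Yes

Take x = 8, y = 3, z = -14. Substituting into each constraint:
  (1) 2(8) + 3(3) + 3(-14) = -17 ✓
  (2) 8 > 7 ✓
  (3) 3 > 2 ✓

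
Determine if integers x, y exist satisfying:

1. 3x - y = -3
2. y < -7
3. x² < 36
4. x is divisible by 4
Yes

Take x = -4, y = -9. Substituting into each constraint:
  (1) 3(-4) + 9 = -3 ✓
  (2) -9 < -7 ✓
  (3) x² = (-4)² = 16, and 16 < 36 ✓
  (4) -4 = 4 × -1, remainder 0 ✓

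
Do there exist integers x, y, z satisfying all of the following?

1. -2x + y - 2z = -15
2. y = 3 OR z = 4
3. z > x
Yes

Take x = 4, y = 3, z = 5. Substituting into each constraint:
  (1) -2(4) + 3 - 2(5) = -15 ✓
  (2) y = 3, target 3 ✓ (first branch holds)
  (3) 5 > 4 ✓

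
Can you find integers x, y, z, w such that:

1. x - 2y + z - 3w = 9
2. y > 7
Yes

Take x = 0, y = 9, z = 0, w = -9. Substituting into each constraint:
  (1) 0 - 2(9) + 0 - 3(-9) = 9 ✓
  (2) 9 > 7 ✓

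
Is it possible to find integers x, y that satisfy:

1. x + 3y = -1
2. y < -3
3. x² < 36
No

The full constraint system is jointly infeasible over the integers. Each constraint and what it forces:

  - x + 3y = -1: is a linear equation tying the variables together
  - y < -3: bounds one variable relative to a constant
  - x² < 36: restricts x to |x| ≤ 5

Range argument: with x ∈ [-5, 5], y ∈ [−∞, -4], the left side of the equation is at most -7, but the right side is -1 > -7. No integer solution exists.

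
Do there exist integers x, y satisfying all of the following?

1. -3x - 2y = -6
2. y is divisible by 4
Yes

Take x = 2, y = 0. Substituting into each constraint:
  (1) -3(2) - 2(0) = -6 ✓
  (2) 0 = 4 × 0, remainder 0 ✓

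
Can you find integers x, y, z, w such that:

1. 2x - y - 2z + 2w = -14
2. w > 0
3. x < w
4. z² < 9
Yes

Take x = 0, y = 16, z = 0, w = 1. Substituting into each constraint:
  (1) 2(0) + (-16) - 2(0) + 2(1) = -14 ✓
  (2) 1 > 0 ✓
  (3) 0 < 1 ✓
  (4) z² = (0)² = 0, and 0 < 9 ✓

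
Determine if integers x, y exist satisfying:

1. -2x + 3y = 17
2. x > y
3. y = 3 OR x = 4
No

The full constraint system is jointly infeasible over the integers. Each constraint and what it forces:

  - -2x + 3y = 17: is a linear equation tying the variables together
  - x > y: bounds one variable relative to another variable
  - y = 3 OR x = 4: forces a choice: either y = 3 or x = 4

Split on the disjunction (y = 3 OR x = 4):
  • If y = 3: the equation forces x = -4, giving (y, x) = (3, -4), which violates x > y.
  • If x = 4: with x = 4, every remaining term of the linear equation is divisible by 3, so the left side is ≡ 0 (mod 3); but the right side 25 ≡ 1 (mod 3). No integers can satisfy it.
Both branches are infeasible, so the system has no integer solution.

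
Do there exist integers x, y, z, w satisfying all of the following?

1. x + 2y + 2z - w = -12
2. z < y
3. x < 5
Yes

Take x = -14, y = 1, z = 0, w = 0. Substituting into each constraint:
  (1) (-14) + 2(1) + 2(0) + 0 = -12 ✓
  (2) 0 < 1 ✓
  (3) -14 < 5 ✓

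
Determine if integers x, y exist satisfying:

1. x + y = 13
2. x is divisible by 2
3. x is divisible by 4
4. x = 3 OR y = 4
No

The full constraint system is jointly infeasible over the integers. Each constraint and what it forces:

  - x + y = 13: is a linear equation tying the variables together
  - x is divisible by 2: restricts x to multiples of 2
  - x is divisible by 4: restricts x to multiples of 4
  - x = 3 OR y = 4: forces a choice: either x = 3 or y = 4

Split on the disjunction (x = 3 OR y = 4):
  • If x = 3: this contradicts the divisibility constraint — 3 is not a multiple of 4.
  • If y = 4: with y = 4, writing x = 4x', every remaining term of the linear equation is divisible by 4, so the left side is ≡ 0 (mod 4); but the right side 9 ≡ 1 (mod 4). No integers can satisfy it.
Both branches are infeasible, so the system has no integer solution.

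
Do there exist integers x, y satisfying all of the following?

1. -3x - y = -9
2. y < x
Yes

Take x = 3, y = 0. Substituting into each constraint:
  (1) -3(3) + 0 = -9 ✓
  (2) 0 < 3 ✓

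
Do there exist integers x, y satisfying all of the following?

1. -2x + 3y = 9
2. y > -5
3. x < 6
Yes

Take x = -3, y = 1. Substituting into each constraint:
  (1) -2(-3) + 3(1) = 9 ✓
  (2) 1 > -5 ✓
  (3) -3 < 6 ✓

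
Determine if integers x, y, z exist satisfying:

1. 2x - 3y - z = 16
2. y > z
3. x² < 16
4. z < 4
Yes

Take x = 0, y = -3, z = -7. Substituting into each constraint:
  (1) 2(0) - 3(-3) + 7 = 16 ✓
  (2) -3 > -7 ✓
  (3) x² = (0)² = 0, and 0 < 16 ✓
  (4) -7 < 4 ✓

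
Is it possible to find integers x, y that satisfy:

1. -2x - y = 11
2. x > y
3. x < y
No

A contradictory subset is {x > y, x < y}. No integer assignment can satisfy these jointly:

  - x > y: bounds one variable relative to another variable
  - x < y: bounds one variable relative to another variable

Direct contradiction: x > y and y > x cannot both hold.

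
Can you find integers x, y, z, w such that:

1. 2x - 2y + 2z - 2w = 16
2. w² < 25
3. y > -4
Yes

Take x = 0, y = -3, z = 5, w = 0. Substituting into each constraint:
  (1) 2(0) - 2(-3) + 2(5) - 2(0) = 16 ✓
  (2) w² = (0)² = 0, and 0 < 25 ✓
  (3) -3 > -4 ✓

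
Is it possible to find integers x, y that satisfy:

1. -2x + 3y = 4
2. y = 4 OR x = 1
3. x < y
Yes

Take x = 1, y = 2. Substituting into each constraint:
  (1) -2(1) + 3(2) = 4 ✓
  (2) x = 1, target 1 ✓ (second branch holds)
  (3) 1 < 2 ✓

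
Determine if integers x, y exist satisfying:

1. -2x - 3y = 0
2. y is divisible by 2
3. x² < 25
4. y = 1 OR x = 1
No

A contradictory subset is {-2x - 3y = 0, y = 1 OR x = 1}. No integer assignment can satisfy these jointly:

  - -2x - 3y = 0: is a linear equation tying the variables together
  - y = 1 OR x = 1: forces a choice: either y = 1 or x = 1

Split on the disjunction (y = 1 OR x = 1):
  • If y = 1: with y = 1, every remaining term of the linear equation is divisible by 2, so the left side is ≡ 0 (mod 2); but the right side 3 ≡ 1 (mod 2). No integers can satisfy it.
  • If x = 1: with x = 1, every remaining term of the linear equation is divisible by 3, so the left side is ≡ 0 (mod 3); but the right side 2 ≡ 2 (mod 3). No integers can satisfy it.
Both branches are infeasible, so the system has no integer solution.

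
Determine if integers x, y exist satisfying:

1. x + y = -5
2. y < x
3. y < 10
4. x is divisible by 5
Yes

Take x = 0, y = -5. Substituting into each constraint:
  (1) 0 + (-5) = -5 ✓
  (2) -5 < 0 ✓
  (3) -5 < 10 ✓
  (4) 0 = 5 × 0, remainder 0 ✓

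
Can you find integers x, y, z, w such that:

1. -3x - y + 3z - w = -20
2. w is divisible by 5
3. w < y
Yes

Take x = 0, y = 2, z = -6, w = 0. Substituting into each constraint:
  (1) -3(0) + (-2) + 3(-6) + 0 = -20 ✓
  (2) 0 = 5 × 0, remainder 0 ✓
  (3) 0 < 2 ✓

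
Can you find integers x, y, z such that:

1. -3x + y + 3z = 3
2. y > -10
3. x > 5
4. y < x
Yes

Take x = 6, y = 0, z = 7. Substituting into each constraint:
  (1) -3(6) + 0 + 3(7) = 3 ✓
  (2) 0 > -10 ✓
  (3) 6 > 5 ✓
  (4) 0 < 6 ✓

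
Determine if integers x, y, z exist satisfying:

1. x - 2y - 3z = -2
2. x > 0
Yes

Take x = 1, y = 0, z = 1. Substituting into each constraint:
  (1) 1 - 2(0) - 3(1) = -2 ✓
  (2) 1 > 0 ✓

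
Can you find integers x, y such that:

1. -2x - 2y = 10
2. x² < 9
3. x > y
Yes

Take x = -2, y = -3. Substituting into each constraint:
  (1) -2(-2) - 2(-3) = 10 ✓
  (2) x² = (-2)² = 4, and 4 < 9 ✓
  (3) -2 > -3 ✓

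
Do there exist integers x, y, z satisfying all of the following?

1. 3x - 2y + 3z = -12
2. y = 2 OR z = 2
Yes

Take x = -4, y = 3, z = 2. Substituting into each constraint:
  (1) 3(-4) - 2(3) + 3(2) = -12 ✓
  (2) z = 2, target 2 ✓ (second branch holds)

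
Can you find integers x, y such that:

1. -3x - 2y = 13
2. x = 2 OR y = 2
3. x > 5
No

The full constraint system is jointly infeasible over the integers. Each constraint and what it forces:

  - -3x - 2y = 13: is a linear equation tying the variables together
  - x = 2 OR y = 2: forces a choice: either x = 2 or y = 2
  - x > 5: bounds one variable relative to a constant

Split on the disjunction (x = 2 OR y = 2):
  • If x = 2: this contradicts the bound x ≥ 6.
  • If y = 2: with y = 2, every remaining term of the linear equation is divisible by 3, so the left side is ≡ 0 (mod 3); but the right side 17 ≡ 2 (mod 3). No integers can satisfy it.
Both branches are infeasible, so the system has no integer solution.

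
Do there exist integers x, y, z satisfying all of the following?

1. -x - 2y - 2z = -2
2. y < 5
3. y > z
Yes

Take x = 4, y = 0, z = -1. Substituting into each constraint:
  (1) (-4) - 2(0) - 2(-1) = -2 ✓
  (2) 0 < 5 ✓
  (3) 0 > -1 ✓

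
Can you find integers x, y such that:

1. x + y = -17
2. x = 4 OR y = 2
Yes

Take x = -19, y = 2. Substituting into each constraint:
  (1) (-19) + 2 = -17 ✓
  (2) y = 2, target 2 ✓ (second branch holds)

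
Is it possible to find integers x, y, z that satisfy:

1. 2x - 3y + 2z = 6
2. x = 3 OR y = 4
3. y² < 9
Yes

Take x = 3, y = 0, z = 0. Substituting into each constraint:
  (1) 2(3) - 3(0) + 2(0) = 6 ✓
  (2) x = 3, target 3 ✓ (first branch holds)
  (3) y² = (0)² = 0, and 0 < 9 ✓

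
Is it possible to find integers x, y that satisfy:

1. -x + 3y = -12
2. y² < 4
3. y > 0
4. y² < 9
Yes

Take x = 15, y = 1. Substituting into each constraint:
  (1) (-15) + 3(1) = -12 ✓
  (2) y² = (1)² = 1, and 1 < 4 ✓
  (3) 1 > 0 ✓
  (4) y² = (1)² = 1, and 1 < 9 ✓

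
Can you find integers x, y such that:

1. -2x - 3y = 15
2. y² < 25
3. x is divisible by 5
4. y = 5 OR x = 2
No

A contradictory subset is {-2x - 3y = 15, y² < 25, y = 5 OR x = 2}. No integer assignment can satisfy these jointly:

  - -2x - 3y = 15: is a linear equation tying the variables together
  - y² < 25: restricts y to |y| ≤ 4
  - y = 5 OR x = 2: forces a choice: either y = 5 or x = 2

Split on the disjunction (y = 5 OR x = 2):
  • If y = 5: this contradicts y² < 25, which requires |y| ≤ 4.
  • If x = 2: with x = 2, every remaining term of the linear equation is divisible by 3, so the left side is ≡ 0 (mod 3); but the right side 19 ≡ 1 (mod 3). No integers can satisfy it.
Both branches are infeasible, so the system has no integer solution.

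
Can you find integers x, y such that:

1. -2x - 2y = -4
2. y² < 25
Yes

Take x = 2, y = 0. Substituting into each constraint:
  (1) -2(2) - 2(0) = -4 ✓
  (2) y² = (0)² = 0, and 0 < 25 ✓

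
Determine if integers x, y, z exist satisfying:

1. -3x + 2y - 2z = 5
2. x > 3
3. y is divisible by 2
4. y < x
Yes

Take x = 5, y = 0, z = -10. Substituting into each constraint:
  (1) -3(5) + 2(0) - 2(-10) = 5 ✓
  (2) 5 > 3 ✓
  (3) 0 = 2 × 0, remainder 0 ✓
  (4) 0 < 5 ✓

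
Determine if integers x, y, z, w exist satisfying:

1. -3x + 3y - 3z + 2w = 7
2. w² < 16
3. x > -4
Yes

Take x = -3, y = 0, z = 0, w = -1. Substituting into each constraint:
  (1) -3(-3) + 3(0) - 3(0) + 2(-1) = 7 ✓
  (2) w² = (-1)² = 1, and 1 < 16 ✓
  (3) -3 > -4 ✓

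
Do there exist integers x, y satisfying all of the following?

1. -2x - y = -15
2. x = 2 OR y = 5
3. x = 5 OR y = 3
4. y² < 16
No

The full constraint system is jointly infeasible over the integers. Each constraint and what it forces:

  - -2x - y = -15: is a linear equation tying the variables together
  - x = 2 OR y = 5: forces a choice: either x = 2 or y = 5
  - x = 5 OR y = 3: forces a choice: either x = 5 or y = 3
  - y² < 16: restricts y to |y| ≤ 3

The bounds confine y to {-3, -2, -1, 0, 1, 2, 3}. For each value, substitute into the equation:
  • y = -3: the equation forces x = 9, but neither branch of (x = 2 OR y = 5) holds.
  • y = -2: the equation gives -2x = -17, so x would not be an integer.
  • y = -1: the equation forces x = 8, but neither branch of (x = 2 OR y = 5) holds.
  • y = 0: the equation gives -2x = -15, so x would not be an integer.
  • y = 1: the equation forces x = 7, but neither branch of (x = 2 OR y = 5) holds.
  • y = 2: the equation gives -2x = -13, so x would not be an integer.
  • y = 3: the equation forces x = 6, but neither branch of (x = 2 OR y = 5) holds.
Every case fails, so no integer solution exists.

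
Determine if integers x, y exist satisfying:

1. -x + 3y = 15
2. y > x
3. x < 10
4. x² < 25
Yes

Take x = 0, y = 5. Substituting into each constraint:
  (1) 0 + 3(5) = 15 ✓
  (2) 5 > 0 ✓
  (3) 0 < 10 ✓
  (4) x² = (0)² = 0, and 0 < 25 ✓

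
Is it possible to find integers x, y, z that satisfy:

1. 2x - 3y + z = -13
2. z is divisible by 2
Yes

Take x = -5, y = 1, z = 0. Substituting into each constraint:
  (1) 2(-5) - 3(1) + 0 = -13 ✓
  (2) 0 = 2 × 0, remainder 0 ✓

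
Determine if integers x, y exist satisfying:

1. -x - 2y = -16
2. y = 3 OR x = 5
Yes

Take x = 10, y = 3. Substituting into each constraint:
  (1) (-10) - 2(3) = -16 ✓
  (2) y = 3, target 3 ✓ (first branch holds)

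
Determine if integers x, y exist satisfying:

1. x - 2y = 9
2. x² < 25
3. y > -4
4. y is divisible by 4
No

The full constraint system is jointly infeasible over the integers. Each constraint and what it forces:

  - x - 2y = 9: is a linear equation tying the variables together
  - x² < 25: restricts x to |x| ≤ 4
  - y > -4: bounds one variable relative to a constant
  - y is divisible by 4: restricts y to multiples of 4

The bounds confine x to {-4, -3, -2, -1, 0, 1, 2, 3, 4}. For each value, substitute into the equation:
  • x = -4: the equation gives -2y = 13, so y would not be an integer.
  • x = -3: the equation forces y = -6, but 4 does not divide -6.
  • x = -2: the equation gives -2y = 11, so y would not be an integer.
  • x = -1: the equation forces y = -5, but 4 does not divide -5.
  • x = 0: the equation gives -2y = 9, so y would not be an integer.
  • x = 1: the equation forces y = -4, but this violates the bound y ≥ -3.
  • x = 2: the equation gives -2y = 7, so y would not be an integer.
  • x = 3: the equation forces y = -3, but 4 does not divide -3.
  • x = 4: the equation gives -2y = 5, so y would not be an integer.
Every case fails, so no integer solution exists.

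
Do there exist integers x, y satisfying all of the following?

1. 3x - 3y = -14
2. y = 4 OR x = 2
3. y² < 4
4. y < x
No

Even the single constraint (3x - 3y = -14) is infeasible over the integers.

  - 3x - 3y = -14: every term on the left is divisible by 3, so the LHS ≡ 0 (mod 3), but the RHS -14 is not — no integer solution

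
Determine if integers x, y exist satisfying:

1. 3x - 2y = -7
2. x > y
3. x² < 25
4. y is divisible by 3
No

A contradictory subset is {3x - 2y = -7, y is divisible by 3}. No integer assignment can satisfy these jointly:

  - 3x - 2y = -7: is a linear equation tying the variables together
  - y is divisible by 3: restricts y to multiples of 3

Modular obstruction: writing y = 3y', every remaining term of the linear equation is divisible by 3, so the left side is ≡ 0 (mod 3); but the right side -7 ≡ 2 (mod 3). No integers can satisfy it.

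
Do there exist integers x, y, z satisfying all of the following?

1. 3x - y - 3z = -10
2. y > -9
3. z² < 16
Yes

Take x = 0, y = 10, z = 0. Substituting into each constraint:
  (1) 3(0) + (-10) - 3(0) = -10 ✓
  (2) 10 > -9 ✓
  (3) z² = (0)² = 0, and 0 < 16 ✓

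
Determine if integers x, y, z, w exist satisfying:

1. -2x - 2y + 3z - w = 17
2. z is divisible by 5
Yes

Take x = 0, y = 0, z = 0, w = -17. Substituting into each constraint:
  (1) -2(0) - 2(0) + 3(0) + 17 = 17 ✓
  (2) 0 = 5 × 0, remainder 0 ✓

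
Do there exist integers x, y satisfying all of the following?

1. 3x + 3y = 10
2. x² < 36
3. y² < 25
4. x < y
No

Even the single constraint (3x + 3y = 10) is infeasible over the integers.

  - 3x + 3y = 10: every term on the left is divisible by 3, so the LHS ≡ 0 (mod 3), but the RHS 10 is not — no integer solution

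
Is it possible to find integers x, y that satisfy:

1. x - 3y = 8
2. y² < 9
Yes

Take x = 2, y = -2. Substituting into each constraint:
  (1) 2 - 3(-2) = 8 ✓
  (2) y² = (-2)² = 4, and 4 < 9 ✓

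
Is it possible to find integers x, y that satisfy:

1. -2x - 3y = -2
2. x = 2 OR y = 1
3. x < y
No

The full constraint system is jointly infeasible over the integers. Each constraint and what it forces:

  - -2x - 3y = -2: is a linear equation tying the variables together
  - x = 2 OR y = 1: forces a choice: either x = 2 or y = 1
  - x < y: bounds one variable relative to another variable

Split on the disjunction (x = 2 OR y = 1):
  • If x = 2: with x = 2, every remaining term of the linear equation is divisible by 3, so the left side is ≡ 0 (mod 3); but the right side 2 ≡ 2 (mod 3). No integers can satisfy it.
  • If y = 1: with y = 1, every remaining term of the linear equation is divisible by 2, so the left side is ≡ 0 (mod 2); but the right side 1 ≡ 1 (mod 2). No integers can satisfy it.
Both branches are infeasible, so the system has no integer solution.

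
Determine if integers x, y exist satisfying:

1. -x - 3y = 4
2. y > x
Yes

Take x = -4, y = 0. Substituting into each constraint:
  (1) 4 - 3(0) = 4 ✓
  (2) 0 > -4 ✓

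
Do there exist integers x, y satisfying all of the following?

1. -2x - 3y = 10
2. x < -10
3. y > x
Yes

Take x = -11, y = 4. Substituting into each constraint:
  (1) -2(-11) - 3(4) = 10 ✓
  (2) -11 < -10 ✓
  (3) 4 > -11 ✓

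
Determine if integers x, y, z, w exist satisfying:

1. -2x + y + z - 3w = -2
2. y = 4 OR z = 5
Yes

Take x = 0, y = 4, z = -6, w = 0. Substituting into each constraint:
  (1) -2(0) + 4 + (-6) - 3(0) = -2 ✓
  (2) y = 4, target 4 ✓ (first branch holds)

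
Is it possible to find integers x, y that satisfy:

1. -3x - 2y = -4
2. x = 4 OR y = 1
Yes

Take x = 4, y = -4. Substituting into each constraint:
  (1) -3(4) - 2(-4) = -4 ✓
  (2) x = 4, target 4 ✓ (first branch holds)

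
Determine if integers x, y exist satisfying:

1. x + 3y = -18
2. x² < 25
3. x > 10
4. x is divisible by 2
No

A contradictory subset is {x² < 25, x > 10}. No integer assignment can satisfy these jointly:

  - x² < 25: restricts x to |x| ≤ 4
  - x > 10: bounds one variable relative to a constant

Direct contradiction: the bounds on x require x ≥ 11 and x ≤ 4 simultaneously, which is empty.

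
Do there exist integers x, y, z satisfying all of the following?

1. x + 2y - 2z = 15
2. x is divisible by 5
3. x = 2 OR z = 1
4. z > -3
Yes

Take x = 5, y = 6, z = 1. Substituting into each constraint:
  (1) 5 + 2(6) - 2(1) = 15 ✓
  (2) 5 = 5 × 1, remainder 0 ✓
  (3) z = 1, target 1 ✓ (second branch holds)
  (4) 1 > -3 ✓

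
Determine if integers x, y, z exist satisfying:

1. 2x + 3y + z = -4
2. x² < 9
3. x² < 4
Yes

Take x = 0, y = -2, z = 2. Substituting into each constraint:
  (1) 2(0) + 3(-2) + 2 = -4 ✓
  (2) x² = (0)² = 0, and 0 < 9 ✓
  (3) x² = (0)² = 0, and 0 < 4 ✓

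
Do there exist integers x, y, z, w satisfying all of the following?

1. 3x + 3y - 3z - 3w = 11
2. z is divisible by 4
No

Even the single constraint (3x + 3y - 3z - 3w = 11) is infeasible over the integers.

  - 3x + 3y - 3z - 3w = 11: every term on the left is divisible by 3, so the LHS ≡ 0 (mod 3), but the RHS 11 is not — no integer solution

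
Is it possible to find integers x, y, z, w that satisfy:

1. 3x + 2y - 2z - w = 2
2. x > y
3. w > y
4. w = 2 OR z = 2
Yes

Take x = 3, y = -2, z = 2, w = -1. Substituting into each constraint:
  (1) 3(3) + 2(-2) - 2(2) + 1 = 2 ✓
  (2) 3 > -2 ✓
  (3) -1 > -2 ✓
  (4) z = 2, target 2 ✓ (second branch holds)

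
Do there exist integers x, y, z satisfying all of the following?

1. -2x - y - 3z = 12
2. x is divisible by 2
Yes

Take x = 0, y = 0, z = -4. Substituting into each constraint:
  (1) -2(0) + 0 - 3(-4) = 12 ✓
  (2) 0 = 2 × 0, remainder 0 ✓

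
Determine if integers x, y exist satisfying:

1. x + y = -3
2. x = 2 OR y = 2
Yes

Take x = 2, y = -5. Substituting into each constraint:
  (1) 2 + (-5) = -3 ✓
  (2) x = 2, target 2 ✓ (first branch holds)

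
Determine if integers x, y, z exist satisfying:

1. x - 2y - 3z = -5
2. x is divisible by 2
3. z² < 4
Yes

Take x = -2, y = 0, z = 1. Substituting into each constraint:
  (1) (-2) - 2(0) - 3(1) = -5 ✓
  (2) -2 = 2 × -1, remainder 0 ✓
  (3) z² = (1)² = 1, and 1 < 4 ✓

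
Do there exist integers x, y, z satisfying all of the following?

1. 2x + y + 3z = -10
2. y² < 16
Yes

Take x = -5, y = 0, z = 0. Substituting into each constraint:
  (1) 2(-5) + 0 + 3(0) = -10 ✓
  (2) y² = (0)² = 0, and 0 < 16 ✓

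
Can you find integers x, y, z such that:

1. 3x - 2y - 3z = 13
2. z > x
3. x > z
No

A contradictory subset is {z > x, x > z}. No integer assignment can satisfy these jointly:

  - z > x: bounds one variable relative to another variable
  - x > z: bounds one variable relative to another variable

Direct contradiction: z > x and x > z cannot both hold.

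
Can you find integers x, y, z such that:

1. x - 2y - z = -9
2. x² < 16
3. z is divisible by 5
Yes

Take x = 1, y = 5, z = 0. Substituting into each constraint:
  (1) 1 - 2(5) + 0 = -9 ✓
  (2) x² = (1)² = 1, and 1 < 16 ✓
  (3) 0 = 5 × 0, remainder 0 ✓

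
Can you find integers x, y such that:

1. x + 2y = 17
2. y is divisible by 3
Yes

Take x = 17, y = 0. Substituting into each constraint:
  (1) 17 + 2(0) = 17 ✓
  (2) 0 = 3 × 0, remainder 0 ✓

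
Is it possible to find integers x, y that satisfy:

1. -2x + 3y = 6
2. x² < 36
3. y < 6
Yes

Take x = -3, y = 0. Substituting into each constraint:
  (1) -2(-3) + 3(0) = 6 ✓
  (2) x² = (-3)² = 9, and 9 < 36 ✓
  (3) 0 < 6 ✓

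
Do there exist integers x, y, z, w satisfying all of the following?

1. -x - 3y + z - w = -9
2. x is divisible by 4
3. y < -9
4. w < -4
Yes

Take x = 0, y = -10, z = -44, w = -5. Substituting into each constraint:
  (1) 0 - 3(-10) + (-44) + 5 = -9 ✓
  (2) 0 = 4 × 0, remainder 0 ✓
  (3) -10 < -9 ✓
  (4) -5 < -4 ✓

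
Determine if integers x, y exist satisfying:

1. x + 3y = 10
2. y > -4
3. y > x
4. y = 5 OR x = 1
Yes

Take x = 1, y = 3. Substituting into each constraint:
  (1) 1 + 3(3) = 10 ✓
  (2) 3 > -4 ✓
  (3) 3 > 1 ✓
  (4) x = 1, target 1 ✓ (second branch holds)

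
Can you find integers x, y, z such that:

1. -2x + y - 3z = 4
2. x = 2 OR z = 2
Yes

Take x = 0, y = 10, z = 2. Substituting into each constraint:
  (1) -2(0) + 10 - 3(2) = 4 ✓
  (2) z = 2, target 2 ✓ (second branch holds)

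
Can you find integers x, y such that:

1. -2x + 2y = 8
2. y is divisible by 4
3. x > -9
Yes

Take x = -4, y = 0. Substituting into each constraint:
  (1) -2(-4) + 2(0) = 8 ✓
  (2) 0 = 4 × 0, remainder 0 ✓
  (3) -4 > -9 ✓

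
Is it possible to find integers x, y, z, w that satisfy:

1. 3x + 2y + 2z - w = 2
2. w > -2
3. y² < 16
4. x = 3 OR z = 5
Yes

Take x = 3, y = 0, z = -4, w = -1. Substituting into each constraint:
  (1) 3(3) + 2(0) + 2(-4) + 1 = 2 ✓
  (2) -1 > -2 ✓
  (3) y² = (0)² = 0, and 0 < 16 ✓
  (4) x = 3, target 3 ✓ (first branch holds)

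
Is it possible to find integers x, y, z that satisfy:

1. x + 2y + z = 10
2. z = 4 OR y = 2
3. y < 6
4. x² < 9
Yes

Take x = -1, y = 2, z = 7. Substituting into each constraint:
  (1) (-1) + 2(2) + 7 = 10 ✓
  (2) y = 2, target 2 ✓ (second branch holds)
  (3) 2 < 6 ✓
  (4) x² = (-1)² = 1, and 1 < 9 ✓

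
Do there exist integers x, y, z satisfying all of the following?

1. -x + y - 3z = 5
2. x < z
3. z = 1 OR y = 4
Yes

Take x = 0, y = 8, z = 1. Substituting into each constraint:
  (1) 0 + 8 - 3(1) = 5 ✓
  (2) 0 < 1 ✓
  (3) z = 1, target 1 ✓ (first branch holds)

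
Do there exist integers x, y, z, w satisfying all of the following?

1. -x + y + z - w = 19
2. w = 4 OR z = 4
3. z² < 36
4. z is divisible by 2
Yes

Take x = -15, y = 0, z = 4, w = 0. Substituting into each constraint:
  (1) 15 + 0 + 4 + 0 = 19 ✓
  (2) z = 4, target 4 ✓ (second branch holds)
  (3) z² = (4)² = 16, and 16 < 36 ✓
  (4) 4 = 2 × 2, remainder 0 ✓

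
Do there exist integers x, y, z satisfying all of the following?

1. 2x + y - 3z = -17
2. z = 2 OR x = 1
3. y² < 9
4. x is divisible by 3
Yes

Take x = -6, y = 1, z = 2. Substituting into each constraint:
  (1) 2(-6) + 1 - 3(2) = -17 ✓
  (2) z = 2, target 2 ✓ (first branch holds)
  (3) y² = (1)² = 1, and 1 < 9 ✓
  (4) -6 = 3 × -2, remainder 0 ✓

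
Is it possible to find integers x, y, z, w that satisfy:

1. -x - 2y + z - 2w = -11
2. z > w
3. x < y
Yes

Take x = 0, y = 6, z = 1, w = 0. Substituting into each constraint:
  (1) 0 - 2(6) + 1 - 2(0) = -11 ✓
  (2) 1 > 0 ✓
  (3) 0 < 6 ✓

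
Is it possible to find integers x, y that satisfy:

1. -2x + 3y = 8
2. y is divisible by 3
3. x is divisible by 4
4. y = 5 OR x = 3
No

A contradictory subset is {-2x + 3y = 8, y = 5 OR x = 3}. No integer assignment can satisfy these jointly:

  - -2x + 3y = 8: is a linear equation tying the variables together
  - y = 5 OR x = 3: forces a choice: either y = 5 or x = 3

Split on the disjunction (y = 5 OR x = 3):
  • If y = 5: with y = 5, every remaining term of the linear equation is divisible by 2, so the left side is ≡ 0 (mod 2); but the right side -7 ≡ 1 (mod 2). No integers can satisfy it.
  • If x = 3: with x = 3, every remaining term of the linear equation is divisible by 3, so the left side is ≡ 0 (mod 3); but the right side 14 ≡ 2 (mod 3). No integers can satisfy it.
Both branches are infeasible, so the system has no integer solution.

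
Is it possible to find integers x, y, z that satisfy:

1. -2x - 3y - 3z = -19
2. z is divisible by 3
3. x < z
Yes

Take x = -1, y = 7, z = 0. Substituting into each constraint:
  (1) -2(-1) - 3(7) - 3(0) = -19 ✓
  (2) 0 = 3 × 0, remainder 0 ✓
  (3) -1 < 0 ✓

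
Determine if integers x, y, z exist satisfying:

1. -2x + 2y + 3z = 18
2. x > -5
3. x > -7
Yes

Take x = -4, y = 5, z = 0. Substituting into each constraint:
  (1) -2(-4) + 2(5) + 3(0) = 18 ✓
  (2) -4 > -5 ✓
  (3) -4 > -7 ✓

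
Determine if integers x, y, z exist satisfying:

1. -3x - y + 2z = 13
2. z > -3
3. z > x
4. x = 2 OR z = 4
Yes

Take x = 2, y = -13, z = 3. Substituting into each constraint:
  (1) -3(2) + 13 + 2(3) = 13 ✓
  (2) 3 > -3 ✓
  (3) 3 > 2 ✓
  (4) x = 2, target 2 ✓ (first branch holds)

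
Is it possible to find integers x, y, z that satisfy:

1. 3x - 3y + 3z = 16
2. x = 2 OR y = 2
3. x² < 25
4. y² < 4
No

Even the single constraint (3x - 3y + 3z = 16) is infeasible over the integers.

  - 3x - 3y + 3z = 16: every term on the left is divisible by 3, so the LHS ≡ 0 (mod 3), but the RHS 16 is not — no integer solution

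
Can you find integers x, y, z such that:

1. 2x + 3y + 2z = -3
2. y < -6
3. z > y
Yes

Take x = 9, y = -7, z = 0. Substituting into each constraint:
  (1) 2(9) + 3(-7) + 2(0) = -3 ✓
  (2) -7 < -6 ✓
  (3) 0 > -7 ✓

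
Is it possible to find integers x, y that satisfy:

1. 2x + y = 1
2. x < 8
Yes

Take x = 0, y = 1. Substituting into each constraint:
  (1) 2(0) + 1 = 1 ✓
  (2) 0 < 8 ✓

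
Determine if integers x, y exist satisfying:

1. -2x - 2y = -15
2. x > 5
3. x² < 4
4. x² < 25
No

Even the single constraint (-2x - 2y = -15) is infeasible over the integers.

  - -2x - 2y = -15: every term on the left is divisible by 2, so the LHS ≡ 0 (mod 2), but the RHS -15 is not — no integer solution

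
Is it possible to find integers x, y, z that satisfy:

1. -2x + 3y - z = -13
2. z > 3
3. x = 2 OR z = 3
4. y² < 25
Yes

Take x = 2, y = 0, z = 9. Substituting into each constraint:
  (1) -2(2) + 3(0) + (-9) = -13 ✓
  (2) 9 > 3 ✓
  (3) x = 2, target 2 ✓ (first branch holds)
  (4) y² = (0)² = 0, and 0 < 25 ✓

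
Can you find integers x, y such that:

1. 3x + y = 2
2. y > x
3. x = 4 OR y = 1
No

The full constraint system is jointly infeasible over the integers. Each constraint and what it forces:

  - 3x + y = 2: is a linear equation tying the variables together
  - y > x: bounds one variable relative to another variable
  - x = 4 OR y = 1: forces a choice: either x = 4 or y = 1

Split on the disjunction (x = 4 OR y = 1):
  • If x = 4: the equation forces y = -10, giving (x, y) = (4, -10), which violates y > x.
  • If y = 1: with y = 1, every remaining term of the linear equation is divisible by 3, so the left side is ≡ 0 (mod 3); but the right side 1 ≡ 1 (mod 3). No integers can satisfy it.
Both branches are infeasible, so the system has no integer solution.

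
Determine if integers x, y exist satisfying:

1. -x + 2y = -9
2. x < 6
Yes

Take x = 5, y = -2. Substituting into each constraint:
  (1) (-5) + 2(-2) = -9 ✓
  (2) 5 < 6 ✓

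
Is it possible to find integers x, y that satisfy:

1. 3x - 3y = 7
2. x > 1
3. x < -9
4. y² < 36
No

Even the single constraint (3x - 3y = 7) is infeasible over the integers.

  - 3x - 3y = 7: every term on the left is divisible by 3, so the LHS ≡ 0 (mod 3), but the RHS 7 is not — no integer solution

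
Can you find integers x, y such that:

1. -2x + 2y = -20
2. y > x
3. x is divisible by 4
No

A contradictory subset is {-2x + 2y = -20, y > x}. No integer assignment can satisfy these jointly:

  - -2x + 2y = -20: is a linear equation tying the variables together
  - y > x: bounds one variable relative to another variable

From the equation, x − y = 10, i.e. y − x = -10; but y > x requires y − x ≥ 1. Contradiction.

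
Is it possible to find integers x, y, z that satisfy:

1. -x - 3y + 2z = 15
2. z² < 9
Yes

Take x = 0, y = -5, z = 0. Substituting into each constraint:
  (1) 0 - 3(-5) + 2(0) = 15 ✓
  (2) z² = (0)² = 0, and 0 < 9 ✓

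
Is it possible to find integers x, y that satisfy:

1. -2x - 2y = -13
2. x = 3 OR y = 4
No

Even the single constraint (-2x - 2y = -13) is infeasible over the integers.

  - -2x - 2y = -13: every term on the left is divisible by 2, so the LHS ≡ 0 (mod 2), but the RHS -13 is not — no integer solution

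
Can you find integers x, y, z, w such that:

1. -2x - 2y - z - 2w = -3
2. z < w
Yes

Take x = 0, y = -1, z = 1, w = 2. Substituting into each constraint:
  (1) -2(0) - 2(-1) + (-1) - 2(2) = -3 ✓
  (2) 1 < 2 ✓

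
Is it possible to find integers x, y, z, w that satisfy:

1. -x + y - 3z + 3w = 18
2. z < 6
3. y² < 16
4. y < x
Yes

Take x = 0, y = -3, z = -7, w = 0. Substituting into each constraint:
  (1) 0 + (-3) - 3(-7) + 3(0) = 18 ✓
  (2) -7 < 6 ✓
  (3) y² = (-3)² = 9, and 9 < 16 ✓
  (4) -3 < 0 ✓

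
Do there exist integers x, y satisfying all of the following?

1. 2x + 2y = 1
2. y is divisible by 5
No

Even the single constraint (2x + 2y = 1) is infeasible over the integers.

  - 2x + 2y = 1: every term on the left is divisible by 2, so the LHS ≡ 0 (mod 2), but the RHS 1 is not — no integer solution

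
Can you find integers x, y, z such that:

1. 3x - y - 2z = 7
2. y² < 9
Yes

Take x = 3, y = 0, z = 1. Substituting into each constraint:
  (1) 3(3) + 0 - 2(1) = 7 ✓
  (2) y² = (0)² = 0, and 0 < 9 ✓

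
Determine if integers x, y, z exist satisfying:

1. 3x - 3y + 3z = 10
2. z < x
No

Even the single constraint (3x - 3y + 3z = 10) is infeasible over the integers.

  - 3x - 3y + 3z = 10: every term on the left is divisible by 3, so the LHS ≡ 0 (mod 3), but the RHS 10 is not — no integer solution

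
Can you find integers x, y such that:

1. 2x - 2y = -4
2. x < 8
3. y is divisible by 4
Yes

Take x = -2, y = 0. Substituting into each constraint:
  (1) 2(-2) - 2(0) = -4 ✓
  (2) -2 < 8 ✓
  (3) 0 = 4 × 0, remainder 0 ✓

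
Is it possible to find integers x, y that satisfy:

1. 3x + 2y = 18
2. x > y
Yes

Take x = 6, y = 0. Substituting into each constraint:
  (1) 3(6) + 2(0) = 18 ✓
  (2) 6 > 0 ✓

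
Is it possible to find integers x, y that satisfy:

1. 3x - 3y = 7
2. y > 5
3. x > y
No

Even the single constraint (3x - 3y = 7) is infeasible over the integers.

  - 3x - 3y = 7: every term on the left is divisible by 3, so the LHS ≡ 0 (mod 3), but the RHS 7 is not — no integer solution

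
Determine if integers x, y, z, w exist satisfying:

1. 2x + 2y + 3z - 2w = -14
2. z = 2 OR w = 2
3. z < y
Yes

Take x = -1, y = -1, z = -2, w = 2. Substituting into each constraint:
  (1) 2(-1) + 2(-1) + 3(-2) - 2(2) = -14 ✓
  (2) w = 2, target 2 ✓ (second branch holds)
  (3) -2 < -1 ✓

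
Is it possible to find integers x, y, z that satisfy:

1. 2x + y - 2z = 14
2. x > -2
Yes

Take x = 7, y = 0, z = 0. Substituting into each constraint:
  (1) 2(7) + 0 - 2(0) = 14 ✓
  (2) 7 > -2 ✓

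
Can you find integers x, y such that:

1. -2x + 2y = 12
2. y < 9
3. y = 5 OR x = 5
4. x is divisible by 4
No

The full constraint system is jointly infeasible over the integers. Each constraint and what it forces:

  - -2x + 2y = 12: is a linear equation tying the variables together
  - y < 9: bounds one variable relative to a constant
  - y = 5 OR x = 5: forces a choice: either y = 5 or x = 5
  - x is divisible by 4: restricts x to multiples of 4

Split on the disjunction (y = 5 OR x = 5):
  • If y = 5: with y = 5, writing x = 4x', every remaining term of the linear equation is divisible by 8, so the left side is ≡ 0 (mod 8); but the right side 2 ≡ 2 (mod 8). No integers can satisfy it.
  • If x = 5: this contradicts the divisibility constraint — 5 is not a multiple of 4.
Both branches are infeasible, so the system has no integer solution.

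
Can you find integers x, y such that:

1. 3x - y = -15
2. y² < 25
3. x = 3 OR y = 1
No

The full constraint system is jointly infeasible over the integers. Each constraint and what it forces:

  - 3x - y = -15: is a linear equation tying the variables together
  - y² < 25: restricts y to |y| ≤ 4
  - x = 3 OR y = 1: forces a choice: either x = 3 or y = 1

Split on the disjunction (x = 3 OR y = 1):
  • If x = 3: the equation forces y = 24, but y² < 25 requires |y| ≤ 4.
  • If y = 1: with y = 1, every remaining term of the linear equation is divisible by 3, so the left side is ≡ 0 (mod 3); but the right side -14 ≡ 1 (mod 3). No integers can satisfy it.
Both branches are infeasible, so the system has no integer solution.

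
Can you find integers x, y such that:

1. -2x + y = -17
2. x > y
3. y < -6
Yes

Take x = 0, y = -17. Substituting into each constraint:
  (1) -2(0) + (-17) = -17 ✓
  (2) 0 > -17 ✓
  (3) -17 < -6 ✓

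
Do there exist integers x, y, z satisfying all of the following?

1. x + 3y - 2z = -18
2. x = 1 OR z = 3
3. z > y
Yes

Take x = 3, y = -5, z = 3. Substituting into each constraint:
  (1) 3 + 3(-5) - 2(3) = -18 ✓
  (2) z = 3, target 3 ✓ (second branch holds)
  (3) 3 > -5 ✓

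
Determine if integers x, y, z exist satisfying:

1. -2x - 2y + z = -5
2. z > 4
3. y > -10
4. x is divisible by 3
Yes

Take x = 0, y = 5, z = 5. Substituting into each constraint:
  (1) -2(0) - 2(5) + 5 = -5 ✓
  (2) 5 > 4 ✓
  (3) 5 > -10 ✓
  (4) 0 = 3 × 0, remainder 0 ✓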